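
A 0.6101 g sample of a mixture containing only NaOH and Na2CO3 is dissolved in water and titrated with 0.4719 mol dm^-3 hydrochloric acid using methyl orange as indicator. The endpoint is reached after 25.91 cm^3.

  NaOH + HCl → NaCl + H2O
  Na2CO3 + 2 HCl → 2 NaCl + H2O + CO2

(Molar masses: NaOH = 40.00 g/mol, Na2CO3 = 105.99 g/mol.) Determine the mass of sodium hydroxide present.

n(HCl) = 0.02591 × 0.4719 = 0.01223 mol
Let x = n(NaOH), y = n(Na2CO3).
Titrant: 1x + 2y = 0.01223;  mass: 40.00x + 105.99y = 0.6101
Solving, x = 2.914 × 10^-3 mol, y = 4.657 × 10^-3 mol
mass of NaOH = 2.914 × 10^-3 × 40.00 = 0.1166 g

0.1166 g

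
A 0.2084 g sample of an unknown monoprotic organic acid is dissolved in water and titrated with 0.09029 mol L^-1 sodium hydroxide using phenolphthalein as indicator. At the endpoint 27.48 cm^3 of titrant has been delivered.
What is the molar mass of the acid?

83.99 g/mol

n(NaOH) = 0.02748 L × 0.09029 mol/L = 2.481 × 10^-3 mol
n(HA) = 2.481 × 10^-3 mol (1:1 ratio)
M = m / n = 0.2084 g / 2.481 × 10^-3 mol = 83.99 g/mol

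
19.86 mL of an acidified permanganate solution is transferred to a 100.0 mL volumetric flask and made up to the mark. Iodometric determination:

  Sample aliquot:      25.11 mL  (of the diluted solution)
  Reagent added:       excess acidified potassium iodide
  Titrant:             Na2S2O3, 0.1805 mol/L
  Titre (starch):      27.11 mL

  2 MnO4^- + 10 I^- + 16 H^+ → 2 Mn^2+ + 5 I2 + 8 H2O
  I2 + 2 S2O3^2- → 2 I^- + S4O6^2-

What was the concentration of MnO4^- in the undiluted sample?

n(S2O3^2-) = 0.02711 × 0.1805 = 4.893 × 10^-3 mol
n(I2) = n(S2O3^2-)/2 = 2.447 × 10^-3 mol
From the 2:5 ratio, n(MnO4^-) in the aliquot = 2/5 × 2.447 × 10^-3 = 9.787 × 10^-4 mol
[MnO4^-]_dilute = 9.787 × 10^-4 / 0.02511 = 0.03898 mol/L
[MnO4^-]_original = 0.03898 × 100.0/19.86 = 0.1963 mol/L

0.1963 mol/L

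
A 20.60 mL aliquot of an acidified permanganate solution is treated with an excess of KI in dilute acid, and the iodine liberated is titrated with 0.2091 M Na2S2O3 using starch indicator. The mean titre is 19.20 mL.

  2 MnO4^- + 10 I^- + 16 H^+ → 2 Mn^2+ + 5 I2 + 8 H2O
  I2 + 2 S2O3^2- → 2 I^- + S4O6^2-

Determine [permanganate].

n(S2O3^2-) = 0.01920 × 0.2091 = 4.015 × 10^-3 mol
n(I2) = n(S2O3^2-)/2 = 2.007 × 10^-3 mol
From the 2:5 ratio, n(MnO4^-) in the aliquot = 2/5 × 2.007 × 10^-3 = 8.029 × 10^-4 mol
[MnO4^-] = 8.029 × 10^-4 / 0.02060 = 0.03898 mol/L

0.03898 M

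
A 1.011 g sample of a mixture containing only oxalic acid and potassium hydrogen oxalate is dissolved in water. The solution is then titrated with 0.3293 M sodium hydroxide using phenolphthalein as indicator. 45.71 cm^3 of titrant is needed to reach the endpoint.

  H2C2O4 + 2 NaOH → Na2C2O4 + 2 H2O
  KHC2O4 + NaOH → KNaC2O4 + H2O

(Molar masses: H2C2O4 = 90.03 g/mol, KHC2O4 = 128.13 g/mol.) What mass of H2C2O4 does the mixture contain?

n(NaOH) = 0.04571 × 0.3293 = 0.01505 mol
Let x = n(H2C2O4), y = n(KHC2O4).
Titrant: 2x + 1y = 0.01505;  mass: 90.03x + 128.13y = 1.011
Solving, x = 5.520 × 10^-3 mol, y = 4.012 × 10^-3 mol
mass of H2C2O4 = 5.520 × 10^-3 × 90.03 = 0.4970 g

0.4970 g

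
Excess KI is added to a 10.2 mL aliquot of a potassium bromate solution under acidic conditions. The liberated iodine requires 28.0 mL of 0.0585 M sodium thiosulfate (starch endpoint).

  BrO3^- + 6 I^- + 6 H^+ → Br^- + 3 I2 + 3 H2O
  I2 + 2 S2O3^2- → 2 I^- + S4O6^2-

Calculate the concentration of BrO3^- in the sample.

n(S2O3^2-) = 0.0280 × 0.0585 = 1.64 × 10^-3 mol
n(I2) = n(S2O3^2-)/2 = 8.19 × 10^-4 mol
From the 1:3 ratio, n(BrO3^-) in the aliquot = 1/3 × 8.19 × 10^-4 = 2.73 × 10^-4 mol
[BrO3^-] = 2.73 × 10^-4 / 0.0102 = 0.0268 mol/L

0.0268 M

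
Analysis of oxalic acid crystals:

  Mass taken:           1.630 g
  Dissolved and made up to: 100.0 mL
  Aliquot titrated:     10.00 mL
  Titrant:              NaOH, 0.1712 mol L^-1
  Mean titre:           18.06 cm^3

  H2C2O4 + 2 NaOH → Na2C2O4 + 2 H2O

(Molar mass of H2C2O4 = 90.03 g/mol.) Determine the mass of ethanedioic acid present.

1.392 g

n(NaOH) per titration = 0.01806 × 0.1712 = 3.092 × 10^-3 mol
From the 1:2 ratio, n(H2C2O4) in each aliquot = 1/2 × 3.092 × 10^-3 = 1.546 × 10^-3 mol
n(H2C2O4) in the whole flask = 1.546 × 10^-3 × 100.0/10.00 = 0.01546 mol
mass of H2C2O4 = 0.01546 × 90.03 = 1.392 g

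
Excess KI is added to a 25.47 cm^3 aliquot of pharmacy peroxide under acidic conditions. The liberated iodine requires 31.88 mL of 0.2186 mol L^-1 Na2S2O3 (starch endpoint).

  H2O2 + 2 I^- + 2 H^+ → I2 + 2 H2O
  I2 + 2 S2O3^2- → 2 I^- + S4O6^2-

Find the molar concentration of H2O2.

n(S2O3^2-) = 0.03188 × 0.2186 = 6.969 × 10^-3 mol
n(I2) = n(S2O3^2-)/2 = 3.484 × 10^-3 mol
n(H2O2) in the aliquot = 3.484 × 10^-3 mol (1:1 ratio)
[H2O2] = 3.484 × 10^-3 / 0.02547 = 0.1368 mol/L

0.1368 mol/L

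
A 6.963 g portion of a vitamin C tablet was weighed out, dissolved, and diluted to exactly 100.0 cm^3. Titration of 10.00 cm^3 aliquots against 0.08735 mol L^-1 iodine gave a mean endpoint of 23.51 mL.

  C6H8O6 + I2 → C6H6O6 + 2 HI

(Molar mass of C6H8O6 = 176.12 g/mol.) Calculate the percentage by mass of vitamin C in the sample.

51.94 %

n(I2) per titration = 0.02351 × 0.08735 = 2.054 × 10^-3 mol
n(C6H8O6) in each aliquot = 2.054 × 10^-3 mol (1:1 ratio)
n(C6H8O6) in the whole flask = 2.054 × 10^-3 × 100.0/10.00 = 0.02054 mol
mass of C6H8O6 = 0.02054 × 176.12 = 3.617 g
% C6H8O6 = 3.617 / 6.963 × 100 = 51.94 %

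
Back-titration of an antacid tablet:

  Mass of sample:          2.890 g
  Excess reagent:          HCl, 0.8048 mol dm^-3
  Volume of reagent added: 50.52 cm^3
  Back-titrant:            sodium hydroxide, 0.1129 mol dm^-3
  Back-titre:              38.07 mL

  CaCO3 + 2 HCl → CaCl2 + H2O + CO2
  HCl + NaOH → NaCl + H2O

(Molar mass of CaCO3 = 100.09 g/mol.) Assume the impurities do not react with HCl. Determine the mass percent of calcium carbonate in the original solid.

n(HCl) added = 0.05052 × 0.8048 = 0.04066 mol
n(NaOH) used in back-titration = 0.03807 × 0.1129 = 4.298 × 10^-3 mol
n(HCl) left over = 4.298 × 10^-3 mol (1:1 ratio)
n(HCl) consumed by analyte = 0.04066 − 4.298 × 10^-3 = 0.03636 mol
From the 1:2 ratio, n(CaCO3) = 1/2 × 0.03636 = 0.01818 mol
mass of CaCO3 = 0.01818 × 100.09 = 1.820 g
% CaCO3 = 1.820 / 2.890 × 100 = 62.96 %

62.96 %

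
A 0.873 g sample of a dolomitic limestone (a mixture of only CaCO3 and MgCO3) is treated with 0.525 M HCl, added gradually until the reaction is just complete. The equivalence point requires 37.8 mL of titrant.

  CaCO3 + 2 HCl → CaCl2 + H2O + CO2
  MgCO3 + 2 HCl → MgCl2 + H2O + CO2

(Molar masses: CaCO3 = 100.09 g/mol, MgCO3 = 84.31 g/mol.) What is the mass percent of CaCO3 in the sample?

26.5 %

n(HCl) = 0.0378 × 0.525 = 0.0198 mol
Let x = n(CaCO3), y = n(MgCO3).
Titrant: 2x + 2y = 0.0198;  mass: 100.09x + 84.31y = 0.873
Solving, x = 2.31 × 10^-3 mol, y = 7.61 × 10^-3 mol
mass of CaCO3 = 2.31 × 10^-3 × 100.09 = 0.231 g
% CaCO3 = 0.231 / 0.873 × 100 = 26.5 %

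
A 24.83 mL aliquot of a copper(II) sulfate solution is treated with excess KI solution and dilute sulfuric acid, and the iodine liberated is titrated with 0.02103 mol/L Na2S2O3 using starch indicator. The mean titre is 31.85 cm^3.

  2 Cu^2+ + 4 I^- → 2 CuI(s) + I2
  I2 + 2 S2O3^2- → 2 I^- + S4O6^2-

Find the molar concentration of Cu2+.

n(S2O3^2-) = 0.03185 × 0.02103 = 6.698 × 10^-4 mol
n(I2) = n(S2O3^2-)/2 = 3.349 × 10^-4 mol
From the 2:1 ratio, n(Cu2+) in the aliquot = 2/1 × 3.349 × 10^-4 = 6.698 × 10^-4 mol
[Cu2+] = 6.698 × 10^-4 / 0.02483 = 0.02698 mol/L

0.02698 mol/L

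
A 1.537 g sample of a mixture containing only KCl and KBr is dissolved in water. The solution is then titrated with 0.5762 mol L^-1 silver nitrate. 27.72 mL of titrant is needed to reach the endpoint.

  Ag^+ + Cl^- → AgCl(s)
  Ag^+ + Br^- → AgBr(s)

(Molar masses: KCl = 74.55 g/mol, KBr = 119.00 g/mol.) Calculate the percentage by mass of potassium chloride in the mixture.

n(AgNO3) = 0.02772 × 0.5762 = 0.01597 mol
Let x = n(KCl), y = n(KBr).
Titrant: 1x + 1y = 0.01597;  mass: 74.55x + 119.00y = 1.537
Solving, x = 8.182 × 10^-3 mol, y = 7.790 × 10^-3 mol
mass of KCl = 8.182 × 10^-3 × 74.55 = 0.6100 g
% KCl = 0.6100 / 1.537 × 100 = 39.69 %

39.69 %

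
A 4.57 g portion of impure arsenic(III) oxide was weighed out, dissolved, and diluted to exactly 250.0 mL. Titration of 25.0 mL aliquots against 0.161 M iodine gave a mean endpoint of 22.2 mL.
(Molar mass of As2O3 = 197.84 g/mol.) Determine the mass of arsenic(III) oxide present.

3.54 g

As2O3 + 2 I2 + 2 H2O → As2O5 + 4 HI
n(I2) per titration = 0.0222 × 0.161 = 3.57 × 10^-3 mol
From the 1:2 ratio, n(As2O3) in each aliquot = 1/2 × 3.57 × 10^-3 = 1.79 × 10^-3 mol
n(As2O3) in the whole flask = 1.79 × 10^-3 × 250.0/25.0 = 0.0179 mol
mass of As2O3 = 0.0179 × 197.84 = 3.54 g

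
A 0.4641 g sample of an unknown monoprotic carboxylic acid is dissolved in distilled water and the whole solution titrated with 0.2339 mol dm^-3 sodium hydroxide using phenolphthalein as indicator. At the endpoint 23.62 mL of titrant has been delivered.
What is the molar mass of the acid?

84.00 g/mol

n(NaOH) = 0.02362 L × 0.2339 mol/L = 5.525 × 10^-3 mol
n(HA) = 5.525 × 10^-3 mol (1:1 ratio)
M = m / n = 0.4641 g / 5.525 × 10^-3 mol = 84.00 g/mol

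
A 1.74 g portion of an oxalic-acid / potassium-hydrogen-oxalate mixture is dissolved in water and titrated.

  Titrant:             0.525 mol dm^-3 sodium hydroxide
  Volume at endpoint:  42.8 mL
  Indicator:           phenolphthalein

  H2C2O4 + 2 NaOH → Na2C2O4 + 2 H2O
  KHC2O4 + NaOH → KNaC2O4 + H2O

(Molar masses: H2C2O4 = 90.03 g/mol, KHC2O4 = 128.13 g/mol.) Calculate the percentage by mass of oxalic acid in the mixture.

n(NaOH) = 0.0428 × 0.525 = 0.0225 mol
Let x = n(H2C2O4), y = n(KHC2O4).
Titrant: 2x + 1y = 0.0225;  mass: 90.03x + 128.13y = 1.74
Solving, x = 6.85 × 10^-3 mol, y = 8.77 × 10^-3 mol
mass of H2C2O4 = 6.85 × 10^-3 × 90.03 = 0.617 g
% H2C2O4 = 0.617 / 1.74 × 100 = 35.5 %

35.5 %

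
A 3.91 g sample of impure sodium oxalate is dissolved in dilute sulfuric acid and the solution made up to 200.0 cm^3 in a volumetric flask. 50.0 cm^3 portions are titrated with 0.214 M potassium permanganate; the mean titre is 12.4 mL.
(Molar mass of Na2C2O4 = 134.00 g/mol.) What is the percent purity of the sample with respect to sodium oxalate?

90.9 %

2 MnO4^- + 5 C2O4^2- + 16 H^+ → 2 Mn^2+ + 10 CO2 + 8 H2O
n(KMnO4) per titration = 0.0124 × 0.214 = 2.65 × 10^-3 mol
From the 5:2 ratio, n(Na2C2O4) in each aliquot = 5/2 × 2.65 × 10^-3 = 6.63 × 10^-3 mol
n(Na2C2O4) in the whole flask = 6.63 × 10^-3 × 200.0/50.0 = 0.0265 mol
mass of Na2C2O4 = 0.0265 × 134.00 = 3.56 g
% Na2C2O4 = 3.56 / 3.91 × 100 = 90.9 %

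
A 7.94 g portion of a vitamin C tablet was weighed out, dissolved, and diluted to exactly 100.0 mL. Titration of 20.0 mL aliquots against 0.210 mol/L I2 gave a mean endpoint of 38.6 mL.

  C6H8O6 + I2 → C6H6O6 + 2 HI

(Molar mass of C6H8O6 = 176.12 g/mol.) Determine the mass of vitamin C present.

n(I2) per titration = 0.0386 × 0.210 = 8.11 × 10^-3 mol
n(C6H8O6) in each aliquot = 8.11 × 10^-3 mol (1:1 ratio)
n(C6H8O6) in the whole flask = 8.11 × 10^-3 × 100.0/20.0 = 0.0405 mol
mass of C6H8O6 = 0.0405 × 176.12 = 7.14 g

7.14 g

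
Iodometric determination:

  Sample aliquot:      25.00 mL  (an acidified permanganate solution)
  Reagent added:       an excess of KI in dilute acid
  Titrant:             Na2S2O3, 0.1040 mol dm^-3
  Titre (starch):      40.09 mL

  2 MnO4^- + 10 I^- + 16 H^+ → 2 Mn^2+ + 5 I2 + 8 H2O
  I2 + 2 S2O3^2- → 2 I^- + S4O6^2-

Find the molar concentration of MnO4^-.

n(S2O3^2-) = 0.04009 × 0.1040 = 4.169 × 10^-3 mol
n(I2) = n(S2O3^2-)/2 = 2.085 × 10^-3 mol
From the 2:5 ratio, n(MnO4^-) in the aliquot = 2/5 × 2.085 × 10^-3 = 8.339 × 10^-4 mol
[MnO4^-] = 8.339 × 10^-4 / 0.02500 = 0.03335 mol/L

0.03335 mol/L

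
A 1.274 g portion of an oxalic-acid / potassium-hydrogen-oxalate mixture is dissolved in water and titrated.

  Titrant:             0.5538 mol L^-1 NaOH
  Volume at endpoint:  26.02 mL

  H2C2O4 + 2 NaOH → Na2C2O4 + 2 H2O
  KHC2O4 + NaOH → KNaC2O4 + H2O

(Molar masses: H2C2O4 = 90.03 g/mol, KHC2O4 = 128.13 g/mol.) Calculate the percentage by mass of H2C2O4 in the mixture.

24.33 %

n(NaOH) = 0.02602 × 0.5538 = 0.01441 mol
Let x = n(H2C2O4), y = n(KHC2O4).
Titrant: 2x + 1y = 0.01441;  mass: 90.03x + 128.13y = 1.274
Solving, x = 3.443 × 10^-3 mol, y = 7.524 × 10^-3 mol
mass of H2C2O4 = 3.443 × 10^-3 × 90.03 = 0.3100 g
% H2C2O4 = 0.3100 / 1.274 × 100 = 24.33 %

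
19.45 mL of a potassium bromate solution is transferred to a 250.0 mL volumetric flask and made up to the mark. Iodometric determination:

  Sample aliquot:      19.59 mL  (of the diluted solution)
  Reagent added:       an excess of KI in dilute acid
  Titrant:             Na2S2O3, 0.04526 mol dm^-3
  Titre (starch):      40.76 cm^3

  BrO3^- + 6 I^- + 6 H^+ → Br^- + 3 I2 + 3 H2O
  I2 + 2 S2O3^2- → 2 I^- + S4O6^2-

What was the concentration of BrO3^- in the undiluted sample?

n(S2O3^2-) = 0.04076 × 0.04526 = 1.845 × 10^-3 mol
n(I2) = n(S2O3^2-)/2 = 9.224 × 10^-4 mol
From the 1:3 ratio, n(BrO3^-) in the aliquot = 1/3 × 9.224 × 10^-4 = 3.075 × 10^-4 mol
[BrO3^-]_dilute = 3.075 × 10^-4 / 0.01959 = 0.01570 mol/L
[BrO3^-]_original = 0.01570 × 250.0/19.45 = 0.2017 mol/L

0.2017 mol/L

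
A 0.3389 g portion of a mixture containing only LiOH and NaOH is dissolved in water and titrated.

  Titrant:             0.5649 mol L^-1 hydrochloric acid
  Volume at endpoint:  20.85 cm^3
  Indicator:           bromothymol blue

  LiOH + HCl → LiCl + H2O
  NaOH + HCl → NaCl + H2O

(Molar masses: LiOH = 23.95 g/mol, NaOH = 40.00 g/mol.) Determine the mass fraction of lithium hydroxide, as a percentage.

n(HCl) = 0.02085 × 0.5649 = 0.01178 mol
Let x = n(LiOH), y = n(NaOH).
Titrant: 1x + 1y = 0.01178;  mass: 23.95x + 40.00y = 0.3389
Solving, x = 8.238 × 10^-3 mol, y = 3.540 × 10^-3 mol
mass of LiOH = 8.238 × 10^-3 × 23.95 = 0.1973 g
% LiOH = 0.1973 / 0.3389 × 100 = 58.22 %

58.22 %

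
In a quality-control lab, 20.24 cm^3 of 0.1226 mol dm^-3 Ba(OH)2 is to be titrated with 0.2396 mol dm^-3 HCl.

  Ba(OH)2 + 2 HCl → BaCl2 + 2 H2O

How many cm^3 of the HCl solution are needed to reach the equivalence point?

n(Ba(OH)2) = 0.02024 L × 0.1226 mol/L = 2.481 × 10^-3 mol
From the 2:1 stoichiometry, n(HCl) = 2/1 × 2.481 × 10^-3 = 4.963 × 10^-3 mol
V(HCl) = 4.963 × 10^-3 mol / 0.2396 mol/L = 0.02071 L = 20.71 mL

20.71 mL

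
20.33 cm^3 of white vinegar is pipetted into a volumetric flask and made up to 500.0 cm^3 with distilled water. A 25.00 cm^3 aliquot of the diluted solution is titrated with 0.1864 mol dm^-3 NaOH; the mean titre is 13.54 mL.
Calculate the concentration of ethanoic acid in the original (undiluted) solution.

CH3COOH + NaOH → CH3COONa + H2O
n(NaOH) = 0.01354 × 0.1864 = 2.524 × 10^-3 mol
n(CH3COOH) in the aliquot = 2.524 × 10^-3 mol (1:1 ratio)
[CH3COOH]_dilute = 2.524 × 10^-3 / 0.02500 = 0.1010 mol/L
Dilution factor = 500.0 / 20.33 = 24.59
[CH3COOH]_stock = 0.1010 × 24.59 = 2.483 mol/L

2.483 mol/L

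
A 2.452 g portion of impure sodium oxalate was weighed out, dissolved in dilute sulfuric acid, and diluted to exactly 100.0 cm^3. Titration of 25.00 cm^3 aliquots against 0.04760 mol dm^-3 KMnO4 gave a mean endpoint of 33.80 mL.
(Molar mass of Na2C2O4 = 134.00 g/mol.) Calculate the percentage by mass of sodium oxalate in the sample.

2 MnO4^- + 5 C2O4^2- + 16 H^+ → 2 Mn^2+ + 10 CO2 + 8 H2O
n(KMnO4) per titration = 0.03380 × 0.04760 = 1.609 × 10^-3 mol
From the 5:2 ratio, n(Na2C2O4) in each aliquot = 5/2 × 1.609 × 10^-3 = 4.022 × 10^-3 mol
n(Na2C2O4) in the whole flask = 4.022 × 10^-3 × 100.0/25.00 = 0.01609 mol
mass of Na2C2O4 = 0.01609 × 134.00 = 2.156 g
% Na2C2O4 = 2.156 / 2.452 × 100 = 87.92 %

87.92 %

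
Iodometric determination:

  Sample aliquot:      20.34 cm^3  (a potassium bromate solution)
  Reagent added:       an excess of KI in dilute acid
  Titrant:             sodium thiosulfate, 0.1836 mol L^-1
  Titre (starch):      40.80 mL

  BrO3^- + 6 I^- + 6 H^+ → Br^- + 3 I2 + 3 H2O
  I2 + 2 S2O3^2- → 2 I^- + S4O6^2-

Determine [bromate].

0.06138 mol/L

n(S2O3^2-) = 0.04080 × 0.1836 = 7.491 × 10^-3 mol
n(I2) = n(S2O3^2-)/2 = 3.745 × 10^-3 mol
From the 1:3 ratio, n(BrO3^-) in the aliquot = 1/3 × 3.745 × 10^-3 = 1.248 × 10^-3 mol
[BrO3^-] = 1.248 × 10^-3 / 0.02034 = 0.06138 mol/L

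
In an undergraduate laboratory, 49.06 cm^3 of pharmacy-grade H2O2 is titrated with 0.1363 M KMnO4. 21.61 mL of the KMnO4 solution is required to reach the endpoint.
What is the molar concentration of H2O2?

2 MnO4^- + 5 H2O2 + 6 H^+ → 2 Mn^2+ + 5 O2 + 8 H2O
n(KMnO4) = 0.02161 L × 0.1363 mol/L = 2.945 × 10^-3 mol
From the 5:2 mole ratio, n(H2O2) = 5/2 × 2.945 × 10^-3 = 7.364 × 10^-3 mol
[H2O2] = 7.364 × 10^-3 mol / 0.04906 L = 0.1501 mol/L

0.1501 M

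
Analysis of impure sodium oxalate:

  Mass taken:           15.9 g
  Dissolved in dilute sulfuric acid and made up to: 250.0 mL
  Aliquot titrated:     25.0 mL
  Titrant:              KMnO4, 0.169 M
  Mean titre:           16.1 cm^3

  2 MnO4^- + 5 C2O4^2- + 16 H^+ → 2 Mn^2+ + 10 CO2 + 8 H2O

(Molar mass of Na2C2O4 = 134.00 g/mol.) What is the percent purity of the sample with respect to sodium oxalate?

57.3 %

n(KMnO4) per titration = 0.0161 × 0.169 = 2.72 × 10^-3 mol
From the 5:2 ratio, n(Na2C2O4) in each aliquot = 5/2 × 2.72 × 10^-3 = 6.80 × 10^-3 mol
n(Na2C2O4) in the whole flask = 6.80 × 10^-3 × 250.0/25.0 = 0.0680 mol
mass of Na2C2O4 = 0.0680 × 134.00 = 9.12 g
% Na2C2O4 = 9.12 / 15.9 × 100 = 57.3 %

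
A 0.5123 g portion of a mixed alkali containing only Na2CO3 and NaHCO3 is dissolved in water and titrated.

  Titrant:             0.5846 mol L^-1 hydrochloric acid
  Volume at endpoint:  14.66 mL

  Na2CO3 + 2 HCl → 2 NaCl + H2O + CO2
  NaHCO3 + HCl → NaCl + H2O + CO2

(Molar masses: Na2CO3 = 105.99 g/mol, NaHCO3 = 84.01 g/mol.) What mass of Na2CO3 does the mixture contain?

0.3549 g

n(HCl) = 0.01466 × 0.5846 = 8.570 × 10^-3 mol
Let x = n(Na2CO3), y = n(NaHCO3).
Titrant: 2x + 1y = 8.570 × 10^-3;  mass: 105.99x + 84.01y = 0.5123
Solving, x = 3.348 × 10^-3 mol, y = 1.874 × 10^-3 mol
mass of Na2CO3 = 3.348 × 10^-3 × 105.99 = 0.3549 g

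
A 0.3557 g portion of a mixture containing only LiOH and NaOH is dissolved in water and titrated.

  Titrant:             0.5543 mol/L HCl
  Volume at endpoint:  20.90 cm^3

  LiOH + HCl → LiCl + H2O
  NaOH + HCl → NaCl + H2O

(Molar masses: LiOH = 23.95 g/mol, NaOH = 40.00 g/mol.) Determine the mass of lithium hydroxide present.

0.1607 g

n(HCl) = 0.02090 × 0.5543 = 0.01158 mol
Let x = n(LiOH), y = n(NaOH).
Titrant: 1x + 1y = 0.01158;  mass: 23.95x + 40.00y = 0.3557
Solving, x = 6.710 × 10^-3 mol, y = 4.875 × 10^-3 mol
mass of LiOH = 6.710 × 10^-3 × 23.95 = 0.1607 g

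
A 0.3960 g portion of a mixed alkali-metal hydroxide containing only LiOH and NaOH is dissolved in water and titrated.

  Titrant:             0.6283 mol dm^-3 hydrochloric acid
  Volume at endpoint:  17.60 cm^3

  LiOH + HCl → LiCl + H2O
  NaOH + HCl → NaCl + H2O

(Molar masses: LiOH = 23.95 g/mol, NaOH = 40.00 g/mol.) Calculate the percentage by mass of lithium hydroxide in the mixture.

n(HCl) = 0.01760 × 0.6283 = 0.01106 mol
Let x = n(LiOH), y = n(NaOH).
Titrant: 1x + 1y = 0.01106;  mass: 23.95x + 40.00y = 0.3960
Solving, x = 2.886 × 10^-3 mol, y = 8.172 × 10^-3 mol
mass of LiOH = 2.886 × 10^-3 × 23.95 = 0.06912 g
% LiOH = 0.06912 / 0.3960 × 100 = 17.46 %

17.46 %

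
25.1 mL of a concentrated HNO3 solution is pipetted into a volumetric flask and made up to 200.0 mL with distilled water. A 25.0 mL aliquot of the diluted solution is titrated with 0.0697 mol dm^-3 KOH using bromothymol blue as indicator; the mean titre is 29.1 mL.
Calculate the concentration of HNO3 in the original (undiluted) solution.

HNO3 + KOH → KNO3 + H2O
n(KOH) = 0.0291 × 0.0697 = 2.03 × 10^-3 mol
n(HNO3) in the aliquot = 2.03 × 10^-3 mol (1:1 ratio)
[HNO3]_dilute = 2.03 × 10^-3 / 0.0250 = 0.0811 mol/L
Dilution factor = 200.0 / 25.1 = 7.968
[HNO3]_stock = 0.0811 × 7.968 = 0.646 mol/L

0.646 mol/L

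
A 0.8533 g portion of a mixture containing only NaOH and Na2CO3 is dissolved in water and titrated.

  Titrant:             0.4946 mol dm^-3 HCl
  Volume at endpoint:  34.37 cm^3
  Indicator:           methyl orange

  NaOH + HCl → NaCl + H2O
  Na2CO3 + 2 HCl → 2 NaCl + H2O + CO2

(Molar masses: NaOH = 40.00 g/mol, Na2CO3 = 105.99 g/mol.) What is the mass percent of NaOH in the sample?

n(HCl) = 0.03437 × 0.4946 = 0.01700 mol
Let x = n(NaOH), y = n(Na2CO3).
Titrant: 1x + 2y = 0.01700;  mass: 40.00x + 105.99y = 0.8533
Solving, x = 3.662 × 10^-3 mol, y = 6.669 × 10^-3 mol
mass of NaOH = 3.662 × 10^-3 × 40.00 = 0.1465 g
% NaOH = 0.1465 / 0.8533 × 100 = 17.16 %

17.16 %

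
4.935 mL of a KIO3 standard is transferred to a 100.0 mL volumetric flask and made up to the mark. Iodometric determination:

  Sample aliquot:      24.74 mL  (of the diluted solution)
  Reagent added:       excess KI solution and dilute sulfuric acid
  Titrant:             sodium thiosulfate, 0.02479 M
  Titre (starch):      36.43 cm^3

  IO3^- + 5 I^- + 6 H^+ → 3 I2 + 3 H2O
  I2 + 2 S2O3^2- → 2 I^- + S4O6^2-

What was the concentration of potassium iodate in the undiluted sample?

n(S2O3^2-) = 0.03643 × 0.02479 = 9.031 × 10^-4 mol
n(I2) = n(S2O3^2-)/2 = 4.515 × 10^-4 mol
From the 1:3 ratio, n(IO3^-) in the aliquot = 1/3 × 4.515 × 10^-4 = 1.505 × 10^-4 mol
[IO3^-]_dilute = 1.505 × 10^-4 / 0.02474 = 0.006084 mol/L
[IO3^-]_original = 0.006084 × 100.0/4.935 = 0.1233 mol/L

0.1233 M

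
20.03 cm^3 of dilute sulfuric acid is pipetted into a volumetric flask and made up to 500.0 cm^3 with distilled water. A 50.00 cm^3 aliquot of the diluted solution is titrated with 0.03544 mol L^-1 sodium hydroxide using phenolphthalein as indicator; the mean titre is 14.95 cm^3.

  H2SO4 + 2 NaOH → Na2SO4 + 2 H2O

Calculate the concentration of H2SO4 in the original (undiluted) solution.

n(NaOH) = 0.01495 × 0.03544 = 5.298 × 10^-4 mol
From the 1:2 ratio, n(H2SO4) in the aliquot = 1/2 × 5.298 × 10^-4 = 2.649 × 10^-4 mol
[H2SO4]_dilute = 2.649 × 10^-4 / 0.05000 = 0.005298 mol/L
Dilution factor = 500.0 / 20.03 = 24.96
[H2SO4]_stock = 0.005298 × 24.96 = 0.1323 mol/L

0.1323 mol/L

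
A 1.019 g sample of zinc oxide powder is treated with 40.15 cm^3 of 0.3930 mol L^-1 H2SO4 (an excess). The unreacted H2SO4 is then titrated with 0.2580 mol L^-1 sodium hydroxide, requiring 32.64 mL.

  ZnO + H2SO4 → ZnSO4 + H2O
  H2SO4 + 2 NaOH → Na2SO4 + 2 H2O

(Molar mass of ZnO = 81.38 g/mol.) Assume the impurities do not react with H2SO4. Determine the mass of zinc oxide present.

0.9414 g

n(H2SO4) added = 0.04015 × 0.3930 = 0.01578 mol
n(NaOH) used in back-titration = 0.03264 × 0.2580 = 8.421 × 10^-3 mol
From the 1:2 ratio, n(H2SO4) left over = 1/2 × 8.421 × 10^-3 = 4.211 × 10^-3 mol
n(H2SO4) consumed by analyte = 0.01578 − 4.211 × 10^-3 = 0.01157 mol
n(ZnO) = 0.01157 mol (1:1 ratio)
mass of ZnO = 0.01157 × 81.38 = 0.9414 g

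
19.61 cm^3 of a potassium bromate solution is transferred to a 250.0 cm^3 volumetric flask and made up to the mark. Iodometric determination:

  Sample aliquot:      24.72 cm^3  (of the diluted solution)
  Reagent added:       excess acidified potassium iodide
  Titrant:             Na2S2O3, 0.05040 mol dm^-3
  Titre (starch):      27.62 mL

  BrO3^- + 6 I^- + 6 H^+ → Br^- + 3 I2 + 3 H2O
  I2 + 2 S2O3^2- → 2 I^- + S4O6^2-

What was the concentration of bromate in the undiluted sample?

0.1197 mol/L

n(S2O3^2-) = 0.02762 × 0.05040 = 1.392 × 10^-3 mol
n(I2) = n(S2O3^2-)/2 = 6.960 × 10^-4 mol
From the 1:3 ratio, n(BrO3^-) in the aliquot = 1/3 × 6.960 × 10^-4 = 2.320 × 10^-4 mol
[BrO3^-]_dilute = 2.320 × 10^-4 / 0.02472 = 0.009385 mol/L
[BrO3^-]_original = 0.009385 × 250.0/19.61 = 0.1197 mol/L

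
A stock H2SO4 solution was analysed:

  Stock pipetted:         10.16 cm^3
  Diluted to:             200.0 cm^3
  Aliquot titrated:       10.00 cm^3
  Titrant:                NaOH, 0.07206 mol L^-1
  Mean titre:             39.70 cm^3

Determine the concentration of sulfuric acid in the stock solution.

H2SO4 + 2 NaOH → Na2SO4 + 2 H2O
n(NaOH) = 0.03970 × 0.07206 = 2.861 × 10^-3 mol
From the 1:2 ratio, n(H2SO4) in the aliquot = 1/2 × 2.861 × 10^-3 = 1.430 × 10^-3 mol
[H2SO4]_dilute = 1.430 × 10^-3 / 0.01000 = 0.1430 mol/L
Dilution factor = 200.0 / 10.16 = 19.69
[H2SO4]_stock = 0.1430 × 19.69 = 2.816 mol/L

2.816 mol/L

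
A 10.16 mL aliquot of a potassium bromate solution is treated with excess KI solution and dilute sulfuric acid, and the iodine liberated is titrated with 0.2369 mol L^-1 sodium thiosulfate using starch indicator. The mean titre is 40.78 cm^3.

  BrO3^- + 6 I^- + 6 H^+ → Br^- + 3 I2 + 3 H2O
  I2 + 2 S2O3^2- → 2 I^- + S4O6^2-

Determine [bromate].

0.1585 mol/L

n(S2O3^2-) = 0.04078 × 0.2369 = 9.661 × 10^-3 mol
n(I2) = n(S2O3^2-)/2 = 4.830 × 10^-3 mol
From the 1:3 ratio, n(BrO3^-) in the aliquot = 1/3 × 4.830 × 10^-3 = 1.610 × 10^-3 mol
[BrO3^-] = 1.610 × 10^-3 / 0.01016 = 0.1585 mol/L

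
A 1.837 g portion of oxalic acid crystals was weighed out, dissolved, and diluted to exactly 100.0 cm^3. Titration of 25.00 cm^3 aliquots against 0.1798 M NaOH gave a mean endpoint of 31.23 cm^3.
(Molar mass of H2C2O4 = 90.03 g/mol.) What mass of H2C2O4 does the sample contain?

H2C2O4 + 2 NaOH → Na2C2O4 + 2 H2O
n(NaOH) per titration = 0.03123 × 0.1798 = 5.615 × 10^-3 mol
From the 1:2 ratio, n(H2C2O4) in each aliquot = 1/2 × 5.615 × 10^-3 = 2.808 × 10^-3 mol
n(H2C2O4) in the whole flask = 2.808 × 10^-3 × 100.0/25.00 = 0.01123 mol
mass of H2C2O4 = 0.01123 × 90.03 = 1.011 g

1.011 g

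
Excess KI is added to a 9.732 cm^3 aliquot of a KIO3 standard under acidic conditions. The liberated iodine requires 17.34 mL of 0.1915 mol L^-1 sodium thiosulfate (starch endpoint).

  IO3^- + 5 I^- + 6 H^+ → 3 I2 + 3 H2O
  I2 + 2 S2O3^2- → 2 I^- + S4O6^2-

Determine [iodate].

n(S2O3^2-) = 0.01734 × 0.1915 = 3.321 × 10^-3 mol
n(I2) = n(S2O3^2-)/2 = 1.660 × 10^-3 mol
From the 1:3 ratio, n(IO3^-) in the aliquot = 1/3 × 1.660 × 10^-3 = 5.534 × 10^-4 mol
[IO3^-] = 5.534 × 10^-4 / 0.009732 = 0.05687 mol/L

0.05687 mol/L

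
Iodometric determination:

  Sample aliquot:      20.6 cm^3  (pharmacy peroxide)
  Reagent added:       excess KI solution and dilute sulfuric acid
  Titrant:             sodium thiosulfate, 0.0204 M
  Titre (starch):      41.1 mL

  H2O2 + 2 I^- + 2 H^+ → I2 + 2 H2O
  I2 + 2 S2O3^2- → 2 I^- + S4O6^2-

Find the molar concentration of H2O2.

n(S2O3^2-) = 0.0411 × 0.0204 = 8.38 × 10^-4 mol
n(I2) = n(S2O3^2-)/2 = 4.19 × 10^-4 mol
n(H2O2) in the aliquot = 4.19 × 10^-4 mol (1:1 ratio)
[H2O2] = 4.19 × 10^-4 / 0.0206 = 0.0204 mol/L

0.0204 M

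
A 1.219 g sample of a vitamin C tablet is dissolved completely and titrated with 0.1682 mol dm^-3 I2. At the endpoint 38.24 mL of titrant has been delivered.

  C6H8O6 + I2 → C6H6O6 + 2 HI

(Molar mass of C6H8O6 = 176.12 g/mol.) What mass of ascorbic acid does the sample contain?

n(I2) = 0.03824 L × 0.1682 mol/L = 6.432 × 10^-3 mol
n(C6H8O6) = 6.432 × 10^-3 mol (1:1 ratio)
mass of C6H8O6 = 6.432 × 10^-3 × 176.12 g/mol = 1.133 g

1.133 g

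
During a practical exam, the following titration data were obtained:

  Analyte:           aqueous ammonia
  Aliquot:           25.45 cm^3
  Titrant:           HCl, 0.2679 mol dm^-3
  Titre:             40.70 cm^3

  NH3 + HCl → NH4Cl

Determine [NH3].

0.4284 mol/L

n(HCl) = 0.04070 L × 0.2679 mol/L = 0.01090 mol
n(NH3) = 0.01090 mol (1:1 mole ratio)
[NH3] = 0.01090 mol / 0.02545 L = 0.4284 mol/L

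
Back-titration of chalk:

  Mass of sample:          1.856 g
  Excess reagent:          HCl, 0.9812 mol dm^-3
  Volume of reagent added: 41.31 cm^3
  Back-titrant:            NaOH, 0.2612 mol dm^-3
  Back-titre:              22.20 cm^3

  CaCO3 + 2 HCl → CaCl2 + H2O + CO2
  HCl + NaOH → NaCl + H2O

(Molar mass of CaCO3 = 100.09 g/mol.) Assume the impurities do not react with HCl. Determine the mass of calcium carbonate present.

n(HCl) added = 0.04131 × 0.9812 = 0.04053 mol
n(NaOH) used in back-titration = 0.02220 × 0.2612 = 5.799 × 10^-3 mol
n(HCl) left over = 5.799 × 10^-3 mol (1:1 ratio)
n(HCl) consumed by analyte = 0.04053 − 5.799 × 10^-3 = 0.03473 mol
From the 1:2 ratio, n(CaCO3) = 1/2 × 0.03473 = 0.01737 mol
mass of CaCO3 = 0.01737 × 100.09 = 1.738 g

1.738 g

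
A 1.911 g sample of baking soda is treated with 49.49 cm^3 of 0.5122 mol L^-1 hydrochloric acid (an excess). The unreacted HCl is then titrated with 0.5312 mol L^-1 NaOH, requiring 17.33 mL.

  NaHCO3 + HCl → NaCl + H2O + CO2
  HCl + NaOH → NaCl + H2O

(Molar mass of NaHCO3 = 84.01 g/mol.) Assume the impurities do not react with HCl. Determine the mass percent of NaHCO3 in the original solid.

n(HCl) added = 0.04949 × 0.5122 = 0.02535 mol
n(NaOH) used in back-titration = 0.01733 × 0.5312 = 9.206 × 10^-3 mol
n(HCl) left over = 9.206 × 10^-3 mol (1:1 ratio)
n(HCl) consumed by analyte = 0.02535 − 9.206 × 10^-3 = 0.01614 mol
n(NaHCO3) = 0.01614 mol (1:1 ratio)
mass of NaHCO3 = 0.01614 × 84.01 = 1.356 g
% NaHCO3 = 1.356 / 1.911 × 100 = 70.97 %

70.97 %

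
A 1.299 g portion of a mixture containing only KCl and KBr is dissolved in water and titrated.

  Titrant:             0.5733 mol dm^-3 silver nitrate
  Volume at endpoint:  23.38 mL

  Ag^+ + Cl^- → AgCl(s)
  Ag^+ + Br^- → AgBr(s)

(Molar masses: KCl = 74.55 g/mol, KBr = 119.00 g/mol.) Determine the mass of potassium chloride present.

0.4965 g

n(AgNO3) = 0.02338 × 0.5733 = 0.01340 mol
Let x = n(KCl), y = n(KBr).
Titrant: 1x + 1y = 0.01340;  mass: 74.55x + 119.00y = 1.299
Solving, x = 6.660 × 10^-3 mol, y = 6.744 × 10^-3 mol
mass of KCl = 6.660 × 10^-3 × 74.55 = 0.4965 g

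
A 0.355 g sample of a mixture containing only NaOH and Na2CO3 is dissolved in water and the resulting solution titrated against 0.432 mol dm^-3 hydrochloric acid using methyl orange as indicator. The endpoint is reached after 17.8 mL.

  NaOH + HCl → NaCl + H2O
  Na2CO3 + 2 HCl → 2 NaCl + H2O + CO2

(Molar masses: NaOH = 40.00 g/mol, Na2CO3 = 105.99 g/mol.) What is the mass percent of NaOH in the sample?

n(HCl) = 0.0178 × 0.432 = 7.69 × 10^-3 mol
Let x = n(NaOH), y = n(Na2CO3).
Titrant: 1x + 2y = 7.69 × 10^-3;  mass: 40.00x + 105.99y = 0.355
Solving, x = 4.04 × 10^-3 mol, y = 1.82 × 10^-3 mol
mass of NaOH = 4.04 × 10^-3 × 40.00 = 0.162 g
% NaOH = 0.162 / 0.355 × 100 = 45.5 %

45.5 %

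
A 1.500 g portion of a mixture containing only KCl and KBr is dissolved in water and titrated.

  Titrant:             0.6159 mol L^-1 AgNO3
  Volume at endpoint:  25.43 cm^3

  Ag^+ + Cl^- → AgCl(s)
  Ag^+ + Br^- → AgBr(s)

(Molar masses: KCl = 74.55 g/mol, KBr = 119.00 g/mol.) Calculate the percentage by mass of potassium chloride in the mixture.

40.68 %

n(AgNO3) = 0.02543 × 0.6159 = 0.01566 mol
Let x = n(KCl), y = n(KBr).
Titrant: 1x + 1y = 0.01566;  mass: 74.55x + 119.00y = 1.500
Solving, x = 8.185 × 10^-3 mol, y = 7.477 × 10^-3 mol
mass of KCl = 8.185 × 10^-3 × 74.55 = 0.6102 g
% KCl = 0.6102 / 1.500 × 100 = 40.68 %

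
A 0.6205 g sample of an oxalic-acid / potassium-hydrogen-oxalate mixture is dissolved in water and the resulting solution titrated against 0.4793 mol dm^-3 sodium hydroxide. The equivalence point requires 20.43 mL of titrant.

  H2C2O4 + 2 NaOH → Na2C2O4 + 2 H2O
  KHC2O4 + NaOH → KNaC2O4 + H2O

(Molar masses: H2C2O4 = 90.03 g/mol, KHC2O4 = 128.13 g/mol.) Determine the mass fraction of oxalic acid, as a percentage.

55.35 %

n(NaOH) = 0.02043 × 0.4793 = 9.792 × 10^-3 mol
Let x = n(H2C2O4), y = n(KHC2O4).
Titrant: 2x + 1y = 9.792 × 10^-3;  mass: 90.03x + 128.13y = 0.6205
Solving, x = 3.815 × 10^-3 mol, y = 2.162 × 10^-3 mol
mass of H2C2O4 = 3.815 × 10^-3 × 90.03 = 0.3435 g
% H2C2O4 = 0.3435 / 0.6205 × 100 = 55.35 %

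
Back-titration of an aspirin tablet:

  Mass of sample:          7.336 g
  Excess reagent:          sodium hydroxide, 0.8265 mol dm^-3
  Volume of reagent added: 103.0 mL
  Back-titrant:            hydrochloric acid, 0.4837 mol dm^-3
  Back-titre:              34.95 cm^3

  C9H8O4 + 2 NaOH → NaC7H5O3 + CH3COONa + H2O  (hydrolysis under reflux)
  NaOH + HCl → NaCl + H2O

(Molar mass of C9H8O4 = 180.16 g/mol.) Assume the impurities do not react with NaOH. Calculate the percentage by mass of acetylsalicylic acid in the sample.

n(NaOH) added = 0.1030 × 0.8265 = 0.08513 mol
n(HCl) used in back-titration = 0.03495 × 0.4837 = 0.01691 mol
n(NaOH) left over = 0.01691 mol (1:1 ratio)
n(NaOH) consumed by analyte = 0.08513 − 0.01691 = 0.06822 mol
From the 1:2 ratio, n(C9H8O4) = 1/2 × 0.06822 = 0.03411 mol
mass of C9H8O4 = 0.03411 × 180.16 = 6.146 g
% C9H8O4 = 6.146 / 7.336 × 100 = 83.77 %

83.77 %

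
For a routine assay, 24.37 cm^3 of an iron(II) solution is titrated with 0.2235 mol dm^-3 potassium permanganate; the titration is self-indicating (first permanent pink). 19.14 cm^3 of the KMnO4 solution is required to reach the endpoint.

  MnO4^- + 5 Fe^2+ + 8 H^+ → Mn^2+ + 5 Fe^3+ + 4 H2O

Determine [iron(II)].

n(KMnO4) = 0.01914 L × 0.2235 mol/L = 4.278 × 10^-3 mol
From the 5:1 mole ratio, n(Fe2+) = 5/1 × 4.278 × 10^-3 = 0.02139 mol
[Fe2+] = 0.02139 mol / 0.02437 L = 0.8777 mol/L

0.8777 mol/L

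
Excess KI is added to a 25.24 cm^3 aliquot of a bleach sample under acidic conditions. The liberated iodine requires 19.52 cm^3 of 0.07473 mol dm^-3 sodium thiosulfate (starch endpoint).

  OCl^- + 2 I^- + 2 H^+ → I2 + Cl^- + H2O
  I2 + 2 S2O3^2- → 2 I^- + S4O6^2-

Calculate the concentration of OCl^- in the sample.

n(S2O3^2-) = 0.01952 × 0.07473 = 1.459 × 10^-3 mol
n(I2) = n(S2O3^2-)/2 = 7.294 × 10^-4 mol
n(OCl^-) in the aliquot = 7.294 × 10^-4 mol (1:1 ratio)
[OCl^-] = 7.294 × 10^-4 / 0.02524 = 0.02890 mol/L

0.02890 mol/L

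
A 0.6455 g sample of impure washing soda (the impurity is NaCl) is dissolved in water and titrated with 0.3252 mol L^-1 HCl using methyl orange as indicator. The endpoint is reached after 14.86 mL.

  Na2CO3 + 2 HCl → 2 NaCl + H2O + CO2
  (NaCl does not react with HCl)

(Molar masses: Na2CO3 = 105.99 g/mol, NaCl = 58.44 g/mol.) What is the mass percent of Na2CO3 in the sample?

n(HCl) = 0.01486 × 0.3252 = 4.832 × 10^-3 mol
Let x = n(Na2CO3), y = n(NaCl).
Titrant: 2x = 4.832 × 10^-3;  mass: 105.99x + 58.44y = 0.6455
Solving, x = 2.416 × 10^-3 mol, y = 6.663 × 10^-3 mol
mass of Na2CO3 = 2.416 × 10^-3 × 105.99 = 0.2561 g
% Na2CO3 = 0.2561 / 0.6455 × 100 = 39.67 %

39.67 %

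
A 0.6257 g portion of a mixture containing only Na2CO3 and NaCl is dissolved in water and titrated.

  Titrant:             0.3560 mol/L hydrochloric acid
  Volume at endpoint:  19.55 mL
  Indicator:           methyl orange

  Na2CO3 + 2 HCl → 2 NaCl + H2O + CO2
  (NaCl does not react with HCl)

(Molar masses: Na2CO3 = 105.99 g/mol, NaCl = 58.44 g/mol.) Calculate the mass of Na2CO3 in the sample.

n(HCl) = 0.01955 × 0.3560 = 6.960 × 10^-3 mol
Let x = n(Na2CO3), y = n(NaCl).
Titrant: 2x = 6.960 × 10^-3;  mass: 105.99x + 58.44y = 0.6257
Solving, x = 3.480 × 10^-3 mol, y = 4.395 × 10^-3 mol
mass of Na2CO3 = 3.480 × 10^-3 × 105.99 = 0.3688 g

0.3688 g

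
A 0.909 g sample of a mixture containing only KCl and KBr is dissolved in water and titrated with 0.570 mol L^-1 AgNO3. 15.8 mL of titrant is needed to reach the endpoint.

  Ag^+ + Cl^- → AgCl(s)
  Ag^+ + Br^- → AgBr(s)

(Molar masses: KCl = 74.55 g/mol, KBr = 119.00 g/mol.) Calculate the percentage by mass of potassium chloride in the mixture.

n(AgNO3) = 0.0158 × 0.570 = 9.01 × 10^-3 mol
Let x = n(KCl), y = n(KBr).
Titrant: 1x + 1y = 9.01 × 10^-3;  mass: 74.55x + 119.00y = 0.909
Solving, x = 3.66 × 10^-3 mol, y = 5.35 × 10^-3 mol
mass of KCl = 3.66 × 10^-3 × 74.55 = 0.273 g
% KCl = 0.273 / 0.909 × 100 = 30.0 %

30.0 %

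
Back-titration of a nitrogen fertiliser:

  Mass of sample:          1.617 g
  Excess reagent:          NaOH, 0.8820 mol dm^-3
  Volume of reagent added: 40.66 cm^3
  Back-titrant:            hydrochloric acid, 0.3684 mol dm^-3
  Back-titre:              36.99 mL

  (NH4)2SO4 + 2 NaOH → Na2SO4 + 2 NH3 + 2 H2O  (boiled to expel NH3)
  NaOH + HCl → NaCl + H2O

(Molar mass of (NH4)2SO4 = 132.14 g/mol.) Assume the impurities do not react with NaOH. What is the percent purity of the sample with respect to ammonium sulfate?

90.85 %

n(NaOH) added = 0.04066 × 0.8820 = 0.03586 mol
n(HCl) used in back-titration = 0.03699 × 0.3684 = 0.01363 mol
n(NaOH) left over = 0.01363 mol (1:1 ratio)
n(NaOH) consumed by analyte = 0.03586 − 0.01363 = 0.02224 mol
From the 1:2 ratio, n((NH4)2SO4) = 1/2 × 0.02224 = 0.01112 mol
mass of (NH4)2SO4 = 0.01112 × 132.14 = 1.469 g
% (NH4)2SO4 = 1.469 / 1.617 × 100 = 90.85 %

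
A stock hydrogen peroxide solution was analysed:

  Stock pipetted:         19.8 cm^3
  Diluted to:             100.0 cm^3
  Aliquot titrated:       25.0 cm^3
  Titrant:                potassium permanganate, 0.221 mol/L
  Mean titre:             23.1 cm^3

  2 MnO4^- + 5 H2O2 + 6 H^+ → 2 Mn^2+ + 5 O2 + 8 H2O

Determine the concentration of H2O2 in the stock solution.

n(KMnO4) = 0.0231 × 0.221 = 5.11 × 10^-3 mol
From the 5:2 ratio, n(H2O2) in the aliquot = 5/2 × 5.11 × 10^-3 = 0.0128 mol
[H2O2]_dilute = 0.0128 / 0.0250 = 0.511 mol/L
Dilution factor = 100.0 / 19.8 = 5.051
[H2O2]_stock = 0.511 × 5.051 = 2.58 mol/L

2.58 mol/L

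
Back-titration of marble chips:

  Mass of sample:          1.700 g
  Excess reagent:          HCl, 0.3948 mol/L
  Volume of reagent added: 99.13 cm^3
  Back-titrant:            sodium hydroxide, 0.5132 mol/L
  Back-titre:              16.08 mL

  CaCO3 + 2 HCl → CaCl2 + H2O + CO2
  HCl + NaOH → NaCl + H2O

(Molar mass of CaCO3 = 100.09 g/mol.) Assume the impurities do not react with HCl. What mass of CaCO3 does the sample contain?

1.546 g

n(HCl) added = 0.09913 × 0.3948 = 0.03914 mol
n(NaOH) used in back-titration = 0.01608 × 0.5132 = 8.252 × 10^-3 mol
n(HCl) left over = 8.252 × 10^-3 mol (1:1 ratio)
n(HCl) consumed by analyte = 0.03914 − 8.252 × 10^-3 = 0.03088 mol
From the 1:2 ratio, n(CaCO3) = 1/2 × 0.03088 = 0.01544 mol
mass of CaCO3 = 0.01544 × 100.09 = 1.546 g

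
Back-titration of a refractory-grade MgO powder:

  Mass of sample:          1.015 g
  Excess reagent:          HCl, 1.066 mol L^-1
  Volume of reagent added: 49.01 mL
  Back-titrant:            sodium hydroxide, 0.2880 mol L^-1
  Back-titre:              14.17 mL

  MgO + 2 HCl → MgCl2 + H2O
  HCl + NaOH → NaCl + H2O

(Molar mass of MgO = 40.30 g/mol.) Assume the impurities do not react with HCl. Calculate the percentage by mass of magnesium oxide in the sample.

95.62 %

n(HCl) added = 0.04901 × 1.066 = 0.05224 mol
n(NaOH) used in back-titration = 0.01417 × 0.2880 = 4.081 × 10^-3 mol
n(HCl) left over = 4.081 × 10^-3 mol (1:1 ratio)
n(HCl) consumed by analyte = 0.05224 − 4.081 × 10^-3 = 0.04816 mol
From the 1:2 ratio, n(MgO) = 1/2 × 0.04816 = 0.02408 mol
mass of MgO = 0.02408 × 40.30 = 0.9705 g
% MgO = 0.9705 / 1.015 × 100 = 95.62 %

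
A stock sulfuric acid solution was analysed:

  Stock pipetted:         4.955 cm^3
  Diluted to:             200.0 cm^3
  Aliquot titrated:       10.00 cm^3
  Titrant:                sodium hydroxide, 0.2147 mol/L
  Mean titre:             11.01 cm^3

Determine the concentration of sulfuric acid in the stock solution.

4.771 mol/L

H2SO4 + 2 NaOH → Na2SO4 + 2 H2O
n(NaOH) = 0.01101 × 0.2147 = 2.364 × 10^-3 mol
From the 1:2 ratio, n(H2SO4) in the aliquot = 1/2 × 2.364 × 10^-3 = 1.182 × 10^-3 mol
[H2SO4]_dilute = 1.182 × 10^-3 / 0.01000 = 0.1182 mol/L
Dilution factor = 200.0 / 4.955 = 40.36
[H2SO4]_stock = 0.1182 × 40.36 = 4.771 mol/L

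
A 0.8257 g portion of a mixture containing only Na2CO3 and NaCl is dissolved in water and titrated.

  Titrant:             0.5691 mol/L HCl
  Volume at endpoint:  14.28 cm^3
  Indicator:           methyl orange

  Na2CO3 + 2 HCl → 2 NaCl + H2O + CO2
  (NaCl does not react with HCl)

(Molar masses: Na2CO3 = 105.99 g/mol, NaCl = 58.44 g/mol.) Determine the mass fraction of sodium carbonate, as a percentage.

52.16 %

n(HCl) = 0.01428 × 0.5691 = 8.127 × 10^-3 mol
Let x = n(Na2CO3), y = n(NaCl).
Titrant: 2x = 8.127 × 10^-3;  mass: 105.99x + 58.44y = 0.8257
Solving, x = 4.063 × 10^-3 mol, y = 6.759 × 10^-3 mol
mass of Na2CO3 = 4.063 × 10^-3 × 105.99 = 0.4307 g
% Na2CO3 = 0.4307 / 0.8257 × 100 = 52.16 %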